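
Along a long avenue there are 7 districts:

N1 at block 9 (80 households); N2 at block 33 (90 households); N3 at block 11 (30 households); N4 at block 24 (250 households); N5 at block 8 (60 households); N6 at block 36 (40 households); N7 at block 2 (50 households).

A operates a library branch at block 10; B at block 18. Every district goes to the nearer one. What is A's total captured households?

The indifferent point is the midpoint (10+18)/2 = 14; districts left of it (closer to A at 10) go to A, those right go to B.
  N7 at 2 (w=50) → A
  N5 at 8 (w=60) → A
  N1 at 9 (w=80) → A
  N3 at 11 (w=30) → A
  N4 at 24 (w=250) → B
  N2 at 33 (w=90) → B
  N6 at 36 (w=40) → B
A captures 220; B captures 380.

220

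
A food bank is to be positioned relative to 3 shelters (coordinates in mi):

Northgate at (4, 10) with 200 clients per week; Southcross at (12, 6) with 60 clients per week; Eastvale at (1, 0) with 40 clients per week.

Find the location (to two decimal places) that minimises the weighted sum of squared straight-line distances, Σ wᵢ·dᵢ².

(5.20, 7.87)

The minimiser of Σwᵢ‖p−pᵢ‖² is the weighted centroid p* = (Σwᵢpᵢ)/(Σwᵢ).
Σwᵢ = 300.
Σwᵢxᵢ = 200·4 + 60·12 + 40·1 = 1560.
Σwᵢyᵢ = 200·10 + 60·6 + 40·0 = 2360.
x* = 1560/300 = 5.20, y* = 2360/300 = 7.87.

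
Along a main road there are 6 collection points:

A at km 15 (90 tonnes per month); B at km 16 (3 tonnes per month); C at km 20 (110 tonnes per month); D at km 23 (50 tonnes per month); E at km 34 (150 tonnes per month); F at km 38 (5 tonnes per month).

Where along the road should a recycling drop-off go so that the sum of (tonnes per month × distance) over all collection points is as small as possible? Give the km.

x = 23

For a sum of weighted absolute distances on a line, the optimum is the weighted median (not the mean). Total weight W = 408; half-weight = 204.
Sort by position and accumulate weight:
  km 15 (A, w=90) → cum 90
  km 16 (B, w=3) → cum 93
  km 20 (C, w=110) → cum 203
  km 23 (D, w=50) → cum 253  ≥ 204 → median here
  km 34 (E, w=150) → cum 403
  km 38 (F, w=5) → cum 408
Optimal location: km 23.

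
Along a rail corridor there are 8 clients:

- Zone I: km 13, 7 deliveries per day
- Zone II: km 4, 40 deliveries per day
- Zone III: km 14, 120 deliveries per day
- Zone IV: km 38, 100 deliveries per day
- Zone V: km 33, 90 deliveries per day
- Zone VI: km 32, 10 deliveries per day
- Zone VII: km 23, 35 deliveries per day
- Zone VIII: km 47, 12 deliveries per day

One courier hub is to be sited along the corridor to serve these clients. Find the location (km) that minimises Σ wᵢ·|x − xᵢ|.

For a sum of weighted absolute distances on a line, the optimum is the weighted median (not the mean). Total weight W = 414; half-weight = 207.
Sort by position and accumulate weight:
  km 4 (Zone II, w=40) → cum 40
  km 13 (Zone I, w=7) → cum 47
  km 14 (Zone III, w=120) → cum 167
  km 23 (Zone VII, w=35) → cum 202
  km 32 (Zone VI, w=10) → cum 212  ≥ 207 → median here
  km 33 (Zone V, w=90) → cum 302
  km 38 (Zone IV, w=100) → cum 402
  km 47 (Zone VIII, w=12) → cum 414
Optimal location: km 32.

x = 32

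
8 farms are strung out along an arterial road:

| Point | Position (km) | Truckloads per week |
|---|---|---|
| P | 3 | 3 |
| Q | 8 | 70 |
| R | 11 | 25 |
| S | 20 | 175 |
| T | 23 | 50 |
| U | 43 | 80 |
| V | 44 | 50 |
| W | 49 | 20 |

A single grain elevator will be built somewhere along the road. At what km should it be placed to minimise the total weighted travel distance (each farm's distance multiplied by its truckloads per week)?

x = 20

For a sum of weighted absolute distances on a line, the optimum is the weighted median (not the mean). Total weight W = 473; half-weight = 236.5.
Sort by position and accumulate weight:
  km 3 (P, w=3) → cum 3
  km 8 (Q, w=70) → cum 73
  km 11 (R, w=25) → cum 98
  km 20 (S, w=175) → cum 273  ≥ 236.5 → median here
  km 23 (T, w=50) → cum 323
  km 43 (U, w=80) → cum 403
  km 44 (V, w=50) → cum 453
  km 49 (W, w=20) → cum 473
Optimal location: km 20.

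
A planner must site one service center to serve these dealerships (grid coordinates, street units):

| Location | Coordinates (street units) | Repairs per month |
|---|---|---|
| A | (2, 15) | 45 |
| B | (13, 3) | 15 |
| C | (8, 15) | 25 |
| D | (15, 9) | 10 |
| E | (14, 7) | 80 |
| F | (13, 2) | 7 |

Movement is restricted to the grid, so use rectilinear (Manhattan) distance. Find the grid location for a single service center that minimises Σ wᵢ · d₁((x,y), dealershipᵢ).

(13, 7)

Manhattan distance separates: Σwᵢ(|x−xᵢ|+|y−yᵢ|) = Σwᵢ|x−xᵢ| + Σwᵢ|y−yᵢ|, so x and y are optimised independently as 1-D weighted medians.
Total weight W = 182; half = 91.
x-coordinate, sorted with cumulative weight:
  x=2 (A, w=45) cum 45
  x=8 (C, w=25) cum 70
  x=13 (B, w=15) cum 85
  x=13 (F, w=7) cum 92  ← median
  x=14 (E, w=80) cum 172
  x=15 (D, w=10) cum 182
⇒ x* = 13
y-coordinate, sorted with cumulative weight:
  y=2 (F, w=7) cum 7
  y=3 (B, w=15) cum 22
  y=7 (E, w=80) cum 102  ← median
  y=9 (D, w=10) cum 112
  y=15 (A, w=45) cum 157
  y=15 (C, w=25) cum 182
⇒ y* = 7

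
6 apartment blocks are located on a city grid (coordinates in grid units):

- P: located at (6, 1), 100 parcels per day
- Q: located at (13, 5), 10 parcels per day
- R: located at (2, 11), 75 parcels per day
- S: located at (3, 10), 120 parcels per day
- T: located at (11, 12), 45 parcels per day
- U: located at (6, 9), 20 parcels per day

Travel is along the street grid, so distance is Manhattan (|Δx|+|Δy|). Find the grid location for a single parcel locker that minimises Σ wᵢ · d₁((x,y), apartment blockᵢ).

Manhattan distance separates: Σwᵢ(|x−xᵢ|+|y−yᵢ|) = Σwᵢ|x−xᵢ| + Σwᵢ|y−yᵢ|, so x and y are optimised independently as 1-D weighted medians.
Total weight W = 370; half = 185.
x-coordinate, sorted with cumulative weight:
  x=2 (R, w=75) cum 75
  x=3 (S, w=120) cum 195  ← median
  x=6 (P, w=100) cum 295
  x=6 (U, w=20) cum 315
  x=11 (T, w=45) cum 360
  x=13 (Q, w=10) cum 370
⇒ x* = 3
y-coordinate, sorted with cumulative weight:
  y=1 (P, w=100) cum 100
  y=5 (Q, w=10) cum 110
  y=9 (U, w=20) cum 130
  y=10 (S, w=120) cum 250  ← median
  y=11 (R, w=75) cum 325
  y=12 (T, w=45) cum 370
⇒ y* = 10

(3, 10)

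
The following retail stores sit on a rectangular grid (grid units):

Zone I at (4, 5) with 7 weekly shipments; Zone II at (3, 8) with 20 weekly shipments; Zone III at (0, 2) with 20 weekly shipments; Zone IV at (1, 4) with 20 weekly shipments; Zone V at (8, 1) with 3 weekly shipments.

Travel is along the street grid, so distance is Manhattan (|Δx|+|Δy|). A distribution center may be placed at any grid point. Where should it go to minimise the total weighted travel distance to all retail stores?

Manhattan distance separates: Σwᵢ(|x−xᵢ|+|y−yᵢ|) = Σwᵢ|x−xᵢ| + Σwᵢ|y−yᵢ|, so x and y are optimised independently as 1-D weighted medians.
Total weight W = 70; half = 35.
x-coordinate, sorted with cumulative weight:
  x=0 (Zone III, w=20) cum 20
  x=1 (Zone IV, w=20) cum 40  ← median
  x=3 (Zone II, w=20) cum 60
  x=4 (Zone I, w=7) cum 67
  x=8 (Zone V, w=3) cum 70
⇒ x* = 1
y-coordinate, sorted with cumulative weight:
  y=1 (Zone V, w=3) cum 3
  y=2 (Zone III, w=20) cum 23
  y=4 (Zone IV, w=20) cum 43  ← median
  y=5 (Zone I, w=7) cum 50
  y=8 (Zone II, w=20) cum 70
⇒ y* = 4

(1, 4)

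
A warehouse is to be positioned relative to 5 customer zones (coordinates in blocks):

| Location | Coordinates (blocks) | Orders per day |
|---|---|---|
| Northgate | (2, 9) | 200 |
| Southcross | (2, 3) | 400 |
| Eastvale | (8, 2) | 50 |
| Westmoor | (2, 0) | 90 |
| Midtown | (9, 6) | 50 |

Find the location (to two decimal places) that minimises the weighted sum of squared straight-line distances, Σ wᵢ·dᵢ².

The minimiser of Σwᵢ‖p−pᵢ‖² is the weighted centroid p* = (Σwᵢpᵢ)/(Σwᵢ).
Σwᵢ = 790.
Σwᵢxᵢ = 200·2 + 400·2 + 50·8 + 90·2 + 50·9 = 2230.
Σwᵢyᵢ = 200·9 + 400·3 + 50·2 + 90·0 + 50·6 = 3400.
x* = 2230/790 = 2.82, y* = 3400/790 = 4.30.

(2.82, 4.30)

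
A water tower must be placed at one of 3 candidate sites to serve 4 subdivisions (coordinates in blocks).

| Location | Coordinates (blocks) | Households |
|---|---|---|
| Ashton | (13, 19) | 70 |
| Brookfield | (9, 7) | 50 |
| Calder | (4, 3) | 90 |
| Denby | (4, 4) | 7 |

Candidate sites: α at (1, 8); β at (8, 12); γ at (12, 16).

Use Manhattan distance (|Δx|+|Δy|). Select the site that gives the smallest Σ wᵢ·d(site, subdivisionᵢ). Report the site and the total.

Total weighted distance at each candidate:
  α (1, 8): total = 2829
  β (8, 12): total = 2394
  γ (12, 16): total = 2910
Minimum is at β with total 2394 blocks.

β, total 2394 blocks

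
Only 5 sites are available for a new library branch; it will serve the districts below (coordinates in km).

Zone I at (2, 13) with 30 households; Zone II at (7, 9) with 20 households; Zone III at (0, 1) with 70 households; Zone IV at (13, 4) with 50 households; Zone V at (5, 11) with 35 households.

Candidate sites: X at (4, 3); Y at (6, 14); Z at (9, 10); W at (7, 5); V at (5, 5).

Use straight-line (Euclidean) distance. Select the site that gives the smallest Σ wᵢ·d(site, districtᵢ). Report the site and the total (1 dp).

Total weighted distance at each candidate:
  X (4, 3): total = 1488.1
  Y (6, 14): total = 1948.9
  Z (9, 10): total = 1669.0
  W (7, 5): total = 1452.9
  V (5, 5): total = 1407.1
Minimum is at V with total 1407.1 km.

V, total 1407.1 km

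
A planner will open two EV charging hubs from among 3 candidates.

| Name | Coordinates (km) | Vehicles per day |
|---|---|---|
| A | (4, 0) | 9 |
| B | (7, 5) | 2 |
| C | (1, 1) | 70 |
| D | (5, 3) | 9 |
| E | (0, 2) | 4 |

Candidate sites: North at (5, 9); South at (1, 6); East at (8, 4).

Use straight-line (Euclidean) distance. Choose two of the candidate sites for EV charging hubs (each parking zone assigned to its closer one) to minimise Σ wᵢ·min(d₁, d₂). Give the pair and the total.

{South, East}, total 448.7

Evaluate every pair (each demand assigned to the nearer of the two):
  {South, East}: total = 448.7
  {North, South}: total = 480.8
  {North, East}: total = 648.3
Best pair: {South, East} with total 448.7.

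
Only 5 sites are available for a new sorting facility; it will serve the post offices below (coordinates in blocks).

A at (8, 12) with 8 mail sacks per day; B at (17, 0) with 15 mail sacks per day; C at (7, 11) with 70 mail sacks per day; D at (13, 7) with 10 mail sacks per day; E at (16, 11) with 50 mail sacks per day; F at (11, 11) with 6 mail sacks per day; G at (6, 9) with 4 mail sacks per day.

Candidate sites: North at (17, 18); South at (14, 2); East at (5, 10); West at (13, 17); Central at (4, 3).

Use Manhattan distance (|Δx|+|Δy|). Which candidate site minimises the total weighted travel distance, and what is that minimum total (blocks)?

East, total 1340 blocks

Total weighted distance at each candidate:
  North (17, 18): total = 2288
  South (14, 2): total = 2065
  East (5, 10): total = 1340
  West (13, 17): total = 1893
  Central (4, 3): total = 2366
Minimum is at East with total 1340 blocks.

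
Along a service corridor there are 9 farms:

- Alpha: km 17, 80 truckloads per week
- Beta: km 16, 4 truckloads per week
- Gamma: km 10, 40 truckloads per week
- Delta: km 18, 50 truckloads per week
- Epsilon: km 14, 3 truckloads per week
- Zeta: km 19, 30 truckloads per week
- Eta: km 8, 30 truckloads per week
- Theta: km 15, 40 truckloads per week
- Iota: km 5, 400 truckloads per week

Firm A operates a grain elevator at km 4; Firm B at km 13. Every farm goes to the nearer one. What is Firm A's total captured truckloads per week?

The indifferent point is the midpoint (4+13)/2 = 8.5; farms left of it (closer to Firm A at 4) go to Firm A, those right go to Firm B.
  Iota at 5 (w=400) → Firm A
  Eta at 8 (w=30) → Firm A
  Gamma at 10 (w=40) → Firm B
  Epsilon at 14 (w=3) → Firm B
  Theta at 15 (w=40) → Firm B
  Beta at 16 (w=4) → Firm B
  Alpha at 17 (w=80) → Firm B
  Delta at 18 (w=50) → Firm B
  Zeta at 19 (w=30) → Firm B
Firm A captures 430; Firm B captures 247.

430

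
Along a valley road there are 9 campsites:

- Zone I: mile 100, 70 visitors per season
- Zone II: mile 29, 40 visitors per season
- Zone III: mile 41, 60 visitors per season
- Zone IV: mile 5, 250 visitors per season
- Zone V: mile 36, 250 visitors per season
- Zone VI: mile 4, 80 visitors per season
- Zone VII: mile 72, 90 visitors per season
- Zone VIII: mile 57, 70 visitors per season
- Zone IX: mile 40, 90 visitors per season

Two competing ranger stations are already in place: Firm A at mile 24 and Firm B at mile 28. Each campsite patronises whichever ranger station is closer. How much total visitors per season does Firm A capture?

The indifferent point is the midpoint (24+28)/2 = 26; campsites left of it (closer to Firm A at 24) go to Firm A, those right go to Firm B.
  Zone VI at 4 (w=80) → Firm A
  Zone IV at 5 (w=250) → Firm A
  Zone II at 29 (w=40) → Firm B
  Zone V at 36 (w=250) → Firm B
  Zone IX at 40 (w=90) → Firm B
  Zone III at 41 (w=60) → Firm B
  Zone VIII at 57 (w=70) → Firm B
  Zone VII at 72 (w=90) → Firm B
  Zone I at 100 (w=70) → Firm B
Firm A captures 330; Firm B captures 670.

330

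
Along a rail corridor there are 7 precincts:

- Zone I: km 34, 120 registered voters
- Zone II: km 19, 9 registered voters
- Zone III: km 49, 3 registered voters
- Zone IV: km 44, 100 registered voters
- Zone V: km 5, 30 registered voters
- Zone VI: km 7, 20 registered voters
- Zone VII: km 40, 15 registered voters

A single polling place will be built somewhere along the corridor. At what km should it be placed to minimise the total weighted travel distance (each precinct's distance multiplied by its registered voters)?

For a sum of weighted absolute distances on a line, the optimum is the weighted median (not the mean). Total weight W = 297; half-weight = 148.5.
Sort by position and accumulate weight:
  km 5 (Zone V, w=30) → cum 30
  km 7 (Zone VI, w=20) → cum 50
  km 19 (Zone II, w=9) → cum 59
  km 34 (Zone I, w=120) → cum 179  ≥ 148.5 → median here
  km 40 (Zone VII, w=15) → cum 194
  km 44 (Zone IV, w=100) → cum 294
  km 49 (Zone III, w=3) → cum 297
Optimal location: km 34.

x = 34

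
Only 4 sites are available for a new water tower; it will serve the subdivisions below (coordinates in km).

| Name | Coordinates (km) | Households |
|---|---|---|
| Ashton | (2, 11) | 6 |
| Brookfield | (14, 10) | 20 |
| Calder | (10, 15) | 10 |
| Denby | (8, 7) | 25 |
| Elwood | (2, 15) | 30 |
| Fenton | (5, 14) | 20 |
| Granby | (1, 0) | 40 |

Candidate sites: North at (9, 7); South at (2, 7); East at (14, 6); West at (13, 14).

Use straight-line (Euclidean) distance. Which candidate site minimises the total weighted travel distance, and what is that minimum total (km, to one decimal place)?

Total weighted distance at each candidate:
  North (9, 7): total = 1176.0
  South (2, 7): total = 1209.7
  East (14, 6): total = 1672.1
  West (13, 14): total = 1626.5
Minimum is at North with total 1176.0 km.

North, total 1176.0 km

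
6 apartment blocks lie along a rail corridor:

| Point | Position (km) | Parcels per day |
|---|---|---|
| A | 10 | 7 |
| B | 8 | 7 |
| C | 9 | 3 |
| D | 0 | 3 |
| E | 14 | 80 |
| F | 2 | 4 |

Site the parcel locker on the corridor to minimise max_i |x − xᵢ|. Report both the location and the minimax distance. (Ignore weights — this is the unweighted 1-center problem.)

location 7, max distance 7

The 1-center on a line is the midpoint of the two extreme points: leftmost at 0, rightmost at 14.
Optimal location = (0 + 14)/2 = 7; maximum distance = (14 − 0)/2 = 7.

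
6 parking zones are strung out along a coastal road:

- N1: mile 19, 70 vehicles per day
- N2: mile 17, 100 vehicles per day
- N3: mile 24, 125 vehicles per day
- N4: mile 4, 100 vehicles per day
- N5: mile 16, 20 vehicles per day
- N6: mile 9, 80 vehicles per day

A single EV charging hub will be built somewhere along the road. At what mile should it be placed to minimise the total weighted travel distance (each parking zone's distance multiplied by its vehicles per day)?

For a sum of weighted absolute distances on a line, the optimum is the weighted median (not the mean). Total weight W = 495; half-weight = 247.5.
Sort by position and accumulate weight:
  mile 4 (N4, w=100) → cum 100
  mile 9 (N6, w=80) → cum 180
  mile 16 (N5, w=20) → cum 200
  mile 17 (N2, w=100) → cum 300  ≥ 247.5 → median here
  mile 19 (N1, w=70) → cum 370
  mile 24 (N3, w=125) → cum 495
Optimal location: mile 17.

x = 17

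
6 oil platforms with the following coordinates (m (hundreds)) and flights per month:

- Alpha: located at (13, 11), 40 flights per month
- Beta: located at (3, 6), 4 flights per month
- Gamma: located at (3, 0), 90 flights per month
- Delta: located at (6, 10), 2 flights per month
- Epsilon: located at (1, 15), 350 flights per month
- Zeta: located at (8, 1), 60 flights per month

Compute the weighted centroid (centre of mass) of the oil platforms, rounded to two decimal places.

(3.01, 10.61)

The minimiser of Σwᵢ‖p−pᵢ‖² is the weighted centroid p* = (Σwᵢpᵢ)/(Σwᵢ).
Σwᵢ = 546.
Σwᵢxᵢ = 40·13 + 4·3 + 90·3 + 2·6 + 350·1 + 60·8 = 1644.
Σwᵢyᵢ = 40·11 + 4·6 + 90·0 + 2·10 + 350·15 + 60·1 = 5794.
x* = 1644/546 = 3.01, y* = 5794/546 = 10.61.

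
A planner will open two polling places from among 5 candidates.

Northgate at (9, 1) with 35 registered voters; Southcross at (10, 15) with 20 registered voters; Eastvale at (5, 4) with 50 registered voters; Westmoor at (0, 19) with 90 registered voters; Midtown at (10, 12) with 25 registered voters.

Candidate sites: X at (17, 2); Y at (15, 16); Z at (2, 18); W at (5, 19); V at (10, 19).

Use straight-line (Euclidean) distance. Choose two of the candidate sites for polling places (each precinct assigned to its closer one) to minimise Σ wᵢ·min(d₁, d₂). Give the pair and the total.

Evaluate every pair (each demand assigned to the nearer of the two):
  {X, Z}: total = 1512.6
  {X, W}: total = 1683.6
  {Y, Z}: total = 1744.6
  {Z, V}: total = 1803.1
  {Z, W}: total = 1903.7
  {Y, W}: total = 2027.5
  {X, V}: total = 2045.5
  {W, V}: total = 2086.0
  {Y, V}: total = 2486.5
  {X, Y}: total = 2529.2
Best pair: {X, Z} with total 1512.6.

{X, Z}, total 1512.6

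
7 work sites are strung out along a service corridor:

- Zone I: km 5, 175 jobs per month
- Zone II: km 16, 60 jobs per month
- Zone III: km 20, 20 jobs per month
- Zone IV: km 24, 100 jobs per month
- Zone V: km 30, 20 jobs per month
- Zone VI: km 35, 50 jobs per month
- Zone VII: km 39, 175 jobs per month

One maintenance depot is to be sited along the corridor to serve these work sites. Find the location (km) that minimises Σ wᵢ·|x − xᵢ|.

For a sum of weighted absolute distances on a line, the optimum is the weighted median (not the mean). Total weight W = 600; half-weight = 300.
Sort by position and accumulate weight:
  km 5 (Zone I, w=175) → cum 175
  km 16 (Zone II, w=60) → cum 235
  km 20 (Zone III, w=20) → cum 255
  km 24 (Zone IV, w=100) → cum 355  ≥ 300 → median here
  km 30 (Zone V, w=20) → cum 375
  km 35 (Zone VI, w=50) → cum 425
  km 39 (Zone VII, w=175) → cum 600
Optimal location: km 24.

x = 24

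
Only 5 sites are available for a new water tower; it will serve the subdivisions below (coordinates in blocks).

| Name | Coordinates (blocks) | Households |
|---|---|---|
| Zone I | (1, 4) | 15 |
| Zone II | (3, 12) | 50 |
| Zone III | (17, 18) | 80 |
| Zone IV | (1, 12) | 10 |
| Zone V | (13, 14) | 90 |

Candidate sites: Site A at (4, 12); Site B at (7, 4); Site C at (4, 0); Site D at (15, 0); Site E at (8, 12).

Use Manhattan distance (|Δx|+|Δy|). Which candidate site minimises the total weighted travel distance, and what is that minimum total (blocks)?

Site E, total 2375 blocks

Total weighted distance at each candidate:
  Site A (4, 12): total = 2755
  Site B (7, 4): total = 4190
  Site C (4, 0): total = 5455
  Site D (15, 0): total = 4770
  Site E (8, 12): total = 2375
Minimum is at Site E with total 2375 blocks.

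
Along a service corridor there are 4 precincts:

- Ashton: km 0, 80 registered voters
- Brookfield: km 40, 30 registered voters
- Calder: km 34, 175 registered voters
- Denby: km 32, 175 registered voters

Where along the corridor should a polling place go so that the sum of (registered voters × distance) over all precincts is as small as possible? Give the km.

For a sum of weighted absolute distances on a line, the optimum is the weighted median (not the mean). Total weight W = 460; half-weight = 230.
Sort by position and accumulate weight:
  km 0 (Ashton, w=80) → cum 80
  km 32 (Denby, w=175) → cum 255  ≥ 230 → median here
  km 34 (Calder, w=175) → cum 430
  km 40 (Brookfield, w=30) → cum 460
Optimal location: km 32.

x = 32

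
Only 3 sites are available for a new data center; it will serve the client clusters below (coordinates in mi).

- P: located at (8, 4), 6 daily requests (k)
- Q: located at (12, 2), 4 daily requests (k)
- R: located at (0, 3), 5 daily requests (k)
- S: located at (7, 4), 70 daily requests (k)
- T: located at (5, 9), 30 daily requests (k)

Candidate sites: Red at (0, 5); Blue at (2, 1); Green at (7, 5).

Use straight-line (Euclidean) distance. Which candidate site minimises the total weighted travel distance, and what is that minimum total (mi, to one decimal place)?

Total weighted distance at each candidate:
  Red (0, 5): total = 794.9
  Blue (2, 1): total = 759.1
  Green (7, 5): total = 272.4
Minimum is at Green with total 272.4 mi.

Green, total 272.4 mi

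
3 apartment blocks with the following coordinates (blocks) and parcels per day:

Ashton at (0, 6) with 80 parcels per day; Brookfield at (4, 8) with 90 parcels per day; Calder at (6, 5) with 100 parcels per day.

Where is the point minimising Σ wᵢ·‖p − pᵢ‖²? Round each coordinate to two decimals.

The minimiser of Σwᵢ‖p−pᵢ‖² is the weighted centroid p* = (Σwᵢpᵢ)/(Σwᵢ).
Σwᵢ = 270.
Σwᵢxᵢ = 80·0 + 90·4 + 100·6 = 960.
Σwᵢyᵢ = 80·6 + 90·8 + 100·5 = 1700.
x* = 960/270 = 3.56, y* = 1700/270 = 6.30.

(3.56, 6.30)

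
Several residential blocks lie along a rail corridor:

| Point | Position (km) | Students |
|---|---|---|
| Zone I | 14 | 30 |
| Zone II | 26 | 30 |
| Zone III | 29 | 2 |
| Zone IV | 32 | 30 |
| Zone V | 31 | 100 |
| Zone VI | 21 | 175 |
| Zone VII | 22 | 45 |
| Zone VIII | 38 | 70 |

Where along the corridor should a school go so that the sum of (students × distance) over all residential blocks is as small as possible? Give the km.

For a sum of weighted absolute distances on a line, the optimum is the weighted median (not the mean). Total weight W = 482; half-weight = 241.
Sort by position and accumulate weight:
  km 14 (Zone I, w=30) → cum 30
  km 21 (Zone VI, w=175) → cum 205
  km 22 (Zone VII, w=45) → cum 250  ≥ 241 → median here
  km 26 (Zone II, w=30) → cum 280
  km 29 (Zone III, w=2) → cum 282
  km 31 (Zone V, w=100) → cum 382
  km 32 (Zone IV, w=30) → cum 412
  km 38 (Zone VIII, w=70) → cum 482
Optimal location: km 22.

x = 22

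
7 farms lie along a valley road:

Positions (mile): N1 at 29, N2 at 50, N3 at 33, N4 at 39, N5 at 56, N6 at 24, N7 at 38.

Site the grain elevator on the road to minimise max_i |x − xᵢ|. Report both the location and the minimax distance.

The 1-center on a line is the midpoint of the two extreme points: leftmost at 24, rightmost at 56.
Optimal location = (24 + 56)/2 = 40; maximum distance = (56 − 24)/2 = 16.

location 40, max distance 16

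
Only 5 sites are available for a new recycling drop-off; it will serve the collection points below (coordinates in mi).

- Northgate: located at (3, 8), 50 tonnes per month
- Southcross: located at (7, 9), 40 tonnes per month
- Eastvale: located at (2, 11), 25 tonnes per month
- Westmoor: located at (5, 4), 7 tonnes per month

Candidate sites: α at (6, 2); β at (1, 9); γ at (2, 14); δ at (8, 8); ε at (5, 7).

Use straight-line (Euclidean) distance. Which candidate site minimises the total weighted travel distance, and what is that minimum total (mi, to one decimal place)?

ε, total 370.9 mi

Total weighted distance at each candidate:
  α (6, 2): total = 880.1
  β (1, 9): total = 452.5
  γ (2, 14): total = 735.1
  δ (8, 8): total = 509.3
  ε (5, 7): total = 370.9
Minimum is at ε with total 370.9 mi.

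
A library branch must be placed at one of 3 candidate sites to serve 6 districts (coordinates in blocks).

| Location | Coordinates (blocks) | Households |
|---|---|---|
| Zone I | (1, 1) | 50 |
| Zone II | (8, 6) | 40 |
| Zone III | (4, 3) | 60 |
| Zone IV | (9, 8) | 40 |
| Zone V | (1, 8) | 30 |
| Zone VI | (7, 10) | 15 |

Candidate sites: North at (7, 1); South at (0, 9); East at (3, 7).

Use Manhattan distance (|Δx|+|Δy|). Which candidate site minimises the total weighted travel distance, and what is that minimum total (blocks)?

East, total 1415 blocks

Total weighted distance at each candidate:
  North (7, 1): total = 1725
  South (0, 9): total = 2070
  East (3, 7): total = 1415
Minimum is at East with total 1415 blocks.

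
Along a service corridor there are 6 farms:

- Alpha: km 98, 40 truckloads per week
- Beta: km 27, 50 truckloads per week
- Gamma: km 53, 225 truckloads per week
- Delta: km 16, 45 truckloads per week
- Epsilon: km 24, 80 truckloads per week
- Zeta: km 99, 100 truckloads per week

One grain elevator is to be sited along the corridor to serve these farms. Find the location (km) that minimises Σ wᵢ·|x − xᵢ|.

For a sum of weighted absolute distances on a line, the optimum is the weighted median (not the mean). Total weight W = 540; half-weight = 270.
Sort by position and accumulate weight:
  km 16 (Delta, w=45) → cum 45
  km 24 (Epsilon, w=80) → cum 125
  km 27 (Beta, w=50) → cum 175
  km 53 (Gamma, w=225) → cum 400  ≥ 270 → median here
  km 98 (Alpha, w=40) → cum 440
  km 99 (Zeta, w=100) → cum 540
Optimal location: km 53.

x = 53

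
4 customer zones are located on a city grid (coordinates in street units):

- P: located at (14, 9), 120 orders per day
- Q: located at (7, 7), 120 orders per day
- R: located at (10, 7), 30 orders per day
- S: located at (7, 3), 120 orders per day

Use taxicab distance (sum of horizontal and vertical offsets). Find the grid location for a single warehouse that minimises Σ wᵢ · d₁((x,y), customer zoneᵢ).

(7, 7)

Manhattan distance separates: Σwᵢ(|x−xᵢ|+|y−yᵢ|) = Σwᵢ|x−xᵢ| + Σwᵢ|y−yᵢ|, so x and y are optimised independently as 1-D weighted medians.
Total weight W = 390; half = 195.
x-coordinate, sorted with cumulative weight:
  x=7 (Q, w=120) cum 120
  x=7 (S, w=120) cum 240  ← median
  x=10 (R, w=30) cum 270
  x=14 (P, w=120) cum 390
⇒ x* = 7
y-coordinate, sorted with cumulative weight:
  y=3 (S, w=120) cum 120
  y=7 (Q, w=120) cum 240  ← median
  y=7 (R, w=30) cum 270
  y=9 (P, w=120) cum 390
⇒ y* = 7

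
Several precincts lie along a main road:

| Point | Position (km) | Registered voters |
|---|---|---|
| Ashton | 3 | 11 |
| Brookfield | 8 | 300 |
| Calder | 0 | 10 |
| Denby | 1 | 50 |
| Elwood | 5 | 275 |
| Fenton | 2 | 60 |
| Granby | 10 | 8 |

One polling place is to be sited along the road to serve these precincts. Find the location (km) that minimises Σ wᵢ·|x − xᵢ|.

x = 5

For a sum of weighted absolute distances on a line, the optimum is the weighted median (not the mean). Total weight W = 714; half-weight = 357.
Sort by position and accumulate weight:
  km 0 (Calder, w=10) → cum 10
  km 1 (Denby, w=50) → cum 60
  km 2 (Fenton, w=60) → cum 120
  km 3 (Ashton, w=11) → cum 131
  km 5 (Elwood, w=275) → cum 406  ≥ 357 → median here
  km 8 (Brookfield, w=300) → cum 706
  km 10 (Granby, w=8) → cum 714
Optimal location: km 5.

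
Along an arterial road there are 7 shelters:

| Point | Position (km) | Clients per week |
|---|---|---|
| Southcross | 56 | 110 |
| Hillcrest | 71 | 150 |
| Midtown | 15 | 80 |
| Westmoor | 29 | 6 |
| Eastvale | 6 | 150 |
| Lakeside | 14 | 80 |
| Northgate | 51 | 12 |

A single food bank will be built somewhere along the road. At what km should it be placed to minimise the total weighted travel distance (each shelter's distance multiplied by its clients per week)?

For a sum of weighted absolute distances on a line, the optimum is the weighted median (not the mean). Total weight W = 588; half-weight = 294.
Sort by position and accumulate weight:
  km 6 (Eastvale, w=150) → cum 150
  km 14 (Lakeside, w=80) → cum 230
  km 15 (Midtown, w=80) → cum 310  ≥ 294 → median here
  km 29 (Westmoor, w=6) → cum 316
  km 51 (Northgate, w=12) → cum 328
  km 56 (Southcross, w=110) → cum 438
  km 71 (Hillcrest, w=150) → cum 588
Optimal location: km 15.

x = 15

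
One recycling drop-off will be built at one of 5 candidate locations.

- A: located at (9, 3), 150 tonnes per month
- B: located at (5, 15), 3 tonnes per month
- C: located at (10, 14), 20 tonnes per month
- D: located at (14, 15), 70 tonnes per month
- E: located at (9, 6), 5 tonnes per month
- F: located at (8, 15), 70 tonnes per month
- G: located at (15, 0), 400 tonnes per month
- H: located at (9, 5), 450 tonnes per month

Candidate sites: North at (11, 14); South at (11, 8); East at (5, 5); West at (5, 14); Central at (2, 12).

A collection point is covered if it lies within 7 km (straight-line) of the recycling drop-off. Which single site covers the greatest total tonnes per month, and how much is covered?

South, covering 625

Coverage radius r = 7 km; a point is covered iff (Δx)²+(Δy)² ≤ 7² = 49.
  North (11, 14): covers {B, C, D, F} → 163
  South (11, 8): covers {A, C, E, H} → 625
  East (5, 5): covers {A, E, H} → 605
  West (5, 14): covers {B, C, F} → 93
  Central (2, 12): covers {B, F} → 73
Maximum coverage at South: 625 tonnes per month.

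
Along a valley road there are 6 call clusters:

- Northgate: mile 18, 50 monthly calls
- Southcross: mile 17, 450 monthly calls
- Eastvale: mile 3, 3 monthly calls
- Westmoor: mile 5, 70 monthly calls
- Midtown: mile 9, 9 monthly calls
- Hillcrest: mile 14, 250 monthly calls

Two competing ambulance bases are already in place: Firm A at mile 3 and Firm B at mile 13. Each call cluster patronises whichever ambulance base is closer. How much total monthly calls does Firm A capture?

73

The indifferent point is the midpoint (3+13)/2 = 8; call clusters left of it (closer to Firm A at 3) go to Firm A, those right go to Firm B.
  Eastvale at 3 (w=3) → Firm A
  Westmoor at 5 (w=70) → Firm A
  Midtown at 9 (w=9) → Firm B
  Hillcrest at 14 (w=250) → Firm B
  Southcross at 17 (w=450) → Firm B
  Northgate at 18 (w=50) → Firm B
Firm A captures 73; Firm B captures 759.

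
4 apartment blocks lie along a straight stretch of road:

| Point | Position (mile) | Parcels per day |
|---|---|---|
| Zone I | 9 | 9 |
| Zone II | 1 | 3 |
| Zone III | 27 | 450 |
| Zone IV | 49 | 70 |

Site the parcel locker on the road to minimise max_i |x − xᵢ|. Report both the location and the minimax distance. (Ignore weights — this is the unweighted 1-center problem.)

location 25, max distance 24

The 1-center on a line is the midpoint of the two extreme points: leftmost at 1, rightmost at 49.
Optimal location = (1 + 49)/2 = 25; maximum distance = (49 − 1)/2 = 24.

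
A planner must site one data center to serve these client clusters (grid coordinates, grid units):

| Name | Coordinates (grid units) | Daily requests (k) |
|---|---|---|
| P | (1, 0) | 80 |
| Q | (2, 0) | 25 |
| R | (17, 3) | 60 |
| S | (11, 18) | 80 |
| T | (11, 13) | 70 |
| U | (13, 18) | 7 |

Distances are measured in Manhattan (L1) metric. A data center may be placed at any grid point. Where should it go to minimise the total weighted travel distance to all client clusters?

(11, 3)

Manhattan distance separates: Σwᵢ(|x−xᵢ|+|y−yᵢ|) = Σwᵢ|x−xᵢ| + Σwᵢ|y−yᵢ|, so x and y are optimised independently as 1-D weighted medians.
Total weight W = 322; half = 161.
x-coordinate, sorted with cumulative weight:
  x=1 (P, w=80) cum 80
  x=2 (Q, w=25) cum 105
  x=11 (S, w=80) cum 185  ← median
  x=11 (T, w=70) cum 255
  x=13 (U, w=7) cum 262
  x=17 (R, w=60) cum 322
⇒ x* = 11
y-coordinate, sorted with cumulative weight:
  y=0 (P, w=80) cum 80
  y=0 (Q, w=25) cum 105
  y=3 (R, w=60) cum 165  ← median
  y=13 (T, w=70) cum 235
  y=18 (S, w=80) cum 315
  y=18 (U, w=7) cum 322
⇒ y* = 3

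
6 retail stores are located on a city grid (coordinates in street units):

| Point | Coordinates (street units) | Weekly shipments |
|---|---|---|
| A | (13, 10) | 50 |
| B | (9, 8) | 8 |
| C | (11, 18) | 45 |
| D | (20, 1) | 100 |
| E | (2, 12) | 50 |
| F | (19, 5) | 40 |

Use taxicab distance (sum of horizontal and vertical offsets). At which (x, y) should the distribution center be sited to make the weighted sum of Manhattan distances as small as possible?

Manhattan distance separates: Σwᵢ(|x−xᵢ|+|y−yᵢ|) = Σwᵢ|x−xᵢ| + Σwᵢ|y−yᵢ|, so x and y are optimised independently as 1-D weighted medians.
Total weight W = 293; half = 146.5.
x-coordinate, sorted with cumulative weight:
  x=2 (E, w=50) cum 50
  x=9 (B, w=8) cum 58
  x=11 (C, w=45) cum 103
  x=13 (A, w=50) cum 153  ← median
  x=19 (F, w=40) cum 193
  x=20 (D, w=100) cum 293
⇒ x* = 13
y-coordinate, sorted with cumulative weight:
  y=1 (D, w=100) cum 100
  y=5 (F, w=40) cum 140
  y=8 (B, w=8) cum 148  ← median
  y=10 (A, w=50) cum 198
  y=12 (E, w=50) cum 248
  y=18 (C, w=45) cum 293
⇒ y* = 8

(13, 8)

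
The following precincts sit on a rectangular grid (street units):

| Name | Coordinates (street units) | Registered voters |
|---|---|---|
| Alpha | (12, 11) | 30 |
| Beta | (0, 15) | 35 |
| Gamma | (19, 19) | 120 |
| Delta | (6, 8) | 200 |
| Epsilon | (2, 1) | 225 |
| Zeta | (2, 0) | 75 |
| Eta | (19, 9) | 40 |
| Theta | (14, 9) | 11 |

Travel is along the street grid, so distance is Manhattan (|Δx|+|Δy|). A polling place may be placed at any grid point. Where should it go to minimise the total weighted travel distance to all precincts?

(6, 8)

Manhattan distance separates: Σwᵢ(|x−xᵢ|+|y−yᵢ|) = Σwᵢ|x−xᵢ| + Σwᵢ|y−yᵢ|, so x and y are optimised independently as 1-D weighted medians.
Total weight W = 736; half = 368.
x-coordinate, sorted with cumulative weight:
  x=0 (Beta, w=35) cum 35
  x=2 (Epsilon, w=225) cum 260
  x=2 (Zeta, w=75) cum 335
  x=6 (Delta, w=200) cum 535  ← median
  x=12 (Alpha, w=30) cum 565
  x=14 (Theta, w=11) cum 576
  x=19 (Gamma, w=120) cum 696
  x=19 (Eta, w=40) cum 736
⇒ x* = 6
y-coordinate, sorted with cumulative weight:
  y=0 (Zeta, w=75) cum 75
  y=1 (Epsilon, w=225) cum 300
  y=8 (Delta, w=200) cum 500  ← median
  y=9 (Eta, w=40) cum 540
  y=9 (Theta, w=11) cum 551
  y=11 (Alpha, w=30) cum 581
  y=15 (Beta, w=35) cum 616
  y=19 (Gamma, w=120) cum 736
⇒ y* = 8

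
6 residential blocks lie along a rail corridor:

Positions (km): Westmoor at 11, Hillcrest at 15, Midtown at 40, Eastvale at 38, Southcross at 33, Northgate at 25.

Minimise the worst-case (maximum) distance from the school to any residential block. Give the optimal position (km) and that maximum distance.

location 25.5, max distance 14.5

The 1-center on a line is the midpoint of the two extreme points: leftmost at 11, rightmost at 40.
Optimal location = (11 + 40)/2 = 25.5; maximum distance = (40 − 11)/2 = 14.5.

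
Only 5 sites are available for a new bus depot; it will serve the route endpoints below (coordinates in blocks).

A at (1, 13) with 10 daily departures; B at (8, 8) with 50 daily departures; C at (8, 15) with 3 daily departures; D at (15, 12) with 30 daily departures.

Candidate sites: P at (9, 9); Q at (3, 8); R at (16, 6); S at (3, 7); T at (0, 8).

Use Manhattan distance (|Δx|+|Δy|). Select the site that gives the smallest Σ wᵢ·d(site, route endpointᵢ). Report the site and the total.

Total weighted distance at each candidate:
  P (9, 9): total = 511
  Q (3, 8): total = 836
  R (16, 6): total = 981
  S (3, 7): total = 929
  T (0, 8): total = 1075
Minimum is at P with total 511 blocks.

P, total 511 blocks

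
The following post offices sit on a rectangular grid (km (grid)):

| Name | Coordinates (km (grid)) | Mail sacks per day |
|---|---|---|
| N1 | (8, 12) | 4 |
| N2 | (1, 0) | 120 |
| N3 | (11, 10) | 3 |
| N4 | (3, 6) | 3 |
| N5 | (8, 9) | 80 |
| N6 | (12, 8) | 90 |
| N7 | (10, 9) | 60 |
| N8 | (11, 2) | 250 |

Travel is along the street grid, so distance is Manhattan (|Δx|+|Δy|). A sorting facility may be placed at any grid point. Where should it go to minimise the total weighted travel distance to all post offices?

Manhattan distance separates: Σwᵢ(|x−xᵢ|+|y−yᵢ|) = Σwᵢ|x−xᵢ| + Σwᵢ|y−yᵢ|, so x and y are optimised independently as 1-D weighted medians.
Total weight W = 610; half = 305.
x-coordinate, sorted with cumulative weight:
  x=1 (N2, w=120) cum 120
  x=3 (N4, w=3) cum 123
  x=8 (N1, w=4) cum 127
  x=8 (N5, w=80) cum 207
  x=10 (N7, w=60) cum 267
  x=11 (N3, w=3) cum 270
  x=11 (N8, w=250) cum 520  ← median
  x=12 (N6, w=90) cum 610
⇒ x* = 11
y-coordinate, sorted with cumulative weight:
  y=0 (N2, w=120) cum 120
  y=2 (N8, w=250) cum 370  ← median
  y=6 (N4, w=3) cum 373
  y=8 (N6, w=90) cum 463
  y=9 (N5, w=80) cum 543
  y=9 (N7, w=60) cum 603
  y=10 (N3, w=3) cum 606
  y=12 (N1, w=4) cum 610
⇒ y* = 2

(11, 2)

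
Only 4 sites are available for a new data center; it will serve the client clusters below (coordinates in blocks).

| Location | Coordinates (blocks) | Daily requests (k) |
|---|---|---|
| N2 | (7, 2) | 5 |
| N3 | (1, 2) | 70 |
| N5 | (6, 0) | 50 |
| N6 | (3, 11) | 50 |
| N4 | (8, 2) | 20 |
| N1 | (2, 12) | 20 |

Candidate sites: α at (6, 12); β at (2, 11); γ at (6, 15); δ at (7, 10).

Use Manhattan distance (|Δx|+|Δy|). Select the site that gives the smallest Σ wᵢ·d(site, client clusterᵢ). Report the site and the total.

β, total 1890 blocks

Total weighted distance at each candidate:
  α (6, 12): total = 2225
  β (2, 11): total = 1890
  γ (6, 15): total = 2870
  δ (7, 10): total = 2140
Minimum is at β with total 1890 blocks.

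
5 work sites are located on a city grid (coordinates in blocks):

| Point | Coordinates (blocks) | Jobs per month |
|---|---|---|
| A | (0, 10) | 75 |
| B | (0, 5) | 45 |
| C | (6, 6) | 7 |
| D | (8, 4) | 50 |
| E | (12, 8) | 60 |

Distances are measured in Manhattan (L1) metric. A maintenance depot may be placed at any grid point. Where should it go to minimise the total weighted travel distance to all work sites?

Manhattan distance separates: Σwᵢ(|x−xᵢ|+|y−yᵢ|) = Σwᵢ|x−xᵢ| + Σwᵢ|y−yᵢ|, so x and y are optimised independently as 1-D weighted medians.
Total weight W = 237; half = 118.5.
x-coordinate, sorted with cumulative weight:
  x=0 (A, w=75) cum 75
  x=0 (B, w=45) cum 120  ← median
  x=6 (C, w=7) cum 127
  x=8 (D, w=50) cum 177
  x=12 (E, w=60) cum 237
⇒ x* = 0
y-coordinate, sorted with cumulative weight:
  y=4 (D, w=50) cum 50
  y=5 (B, w=45) cum 95
  y=6 (C, w=7) cum 102
  y=8 (E, w=60) cum 162  ← median
  y=10 (A, w=75) cum 237
⇒ y* = 8

(0, 8)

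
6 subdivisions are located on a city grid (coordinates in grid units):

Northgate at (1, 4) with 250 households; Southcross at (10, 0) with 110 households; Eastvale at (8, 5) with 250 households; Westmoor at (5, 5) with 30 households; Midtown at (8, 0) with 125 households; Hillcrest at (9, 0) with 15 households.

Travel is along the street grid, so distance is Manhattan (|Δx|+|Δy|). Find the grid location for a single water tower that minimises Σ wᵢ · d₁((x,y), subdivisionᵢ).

(8, 4)

Manhattan distance separates: Σwᵢ(|x−xᵢ|+|y−yᵢ|) = Σwᵢ|x−xᵢ| + Σwᵢ|y−yᵢ|, so x and y are optimised independently as 1-D weighted medians.
Total weight W = 780; half = 390.
x-coordinate, sorted with cumulative weight:
  x=1 (Northgate, w=250) cum 250
  x=5 (Westmoor, w=30) cum 280
  x=8 (Eastvale, w=250) cum 530  ← median
  x=8 (Midtown, w=125) cum 655
  x=9 (Hillcrest, w=15) cum 670
  x=10 (Southcross, w=110) cum 780
⇒ x* = 8
y-coordinate, sorted with cumulative weight:
  y=0 (Southcross, w=110) cum 110
  y=0 (Midtown, w=125) cum 235
  y=0 (Hillcrest, w=15) cum 250
  y=4 (Northgate, w=250) cum 500  ← median
  y=5 (Eastvale, w=250) cum 750
  y=5 (Westmoor, w=30) cum 780
⇒ y* = 4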